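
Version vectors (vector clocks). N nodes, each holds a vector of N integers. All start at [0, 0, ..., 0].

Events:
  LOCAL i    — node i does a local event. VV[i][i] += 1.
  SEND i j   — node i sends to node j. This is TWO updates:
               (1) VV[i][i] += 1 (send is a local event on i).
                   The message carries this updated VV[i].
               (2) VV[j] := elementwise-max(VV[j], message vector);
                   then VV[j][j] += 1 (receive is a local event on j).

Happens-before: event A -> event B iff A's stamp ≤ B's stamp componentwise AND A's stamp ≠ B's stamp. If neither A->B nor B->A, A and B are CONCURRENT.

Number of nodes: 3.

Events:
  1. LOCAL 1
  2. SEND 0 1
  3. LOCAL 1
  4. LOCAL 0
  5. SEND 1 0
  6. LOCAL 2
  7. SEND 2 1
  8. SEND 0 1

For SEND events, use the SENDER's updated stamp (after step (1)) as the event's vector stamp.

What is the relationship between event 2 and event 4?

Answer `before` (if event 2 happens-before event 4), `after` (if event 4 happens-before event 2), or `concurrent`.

Answer: before

Derivation:
Initial: VV[0]=[0, 0, 0]
Initial: VV[1]=[0, 0, 0]
Initial: VV[2]=[0, 0, 0]
Event 1: LOCAL 1: VV[1][1]++ -> VV[1]=[0, 1, 0]
Event 2: SEND 0->1: VV[0][0]++ -> VV[0]=[1, 0, 0], msg_vec=[1, 0, 0]; VV[1]=max(VV[1],msg_vec) then VV[1][1]++ -> VV[1]=[1, 2, 0]
Event 3: LOCAL 1: VV[1][1]++ -> VV[1]=[1, 3, 0]
Event 4: LOCAL 0: VV[0][0]++ -> VV[0]=[2, 0, 0]
Event 5: SEND 1->0: VV[1][1]++ -> VV[1]=[1, 4, 0], msg_vec=[1, 4, 0]; VV[0]=max(VV[0],msg_vec) then VV[0][0]++ -> VV[0]=[3, 4, 0]
Event 6: LOCAL 2: VV[2][2]++ -> VV[2]=[0, 0, 1]
Event 7: SEND 2->1: VV[2][2]++ -> VV[2]=[0, 0, 2], msg_vec=[0, 0, 2]; VV[1]=max(VV[1],msg_vec) then VV[1][1]++ -> VV[1]=[1, 5, 2]
Event 8: SEND 0->1: VV[0][0]++ -> VV[0]=[4, 4, 0], msg_vec=[4, 4, 0]; VV[1]=max(VV[1],msg_vec) then VV[1][1]++ -> VV[1]=[4, 6, 2]
Event 2 stamp: [1, 0, 0]
Event 4 stamp: [2, 0, 0]
[1, 0, 0] <= [2, 0, 0]? True
[2, 0, 0] <= [1, 0, 0]? False
Relation: before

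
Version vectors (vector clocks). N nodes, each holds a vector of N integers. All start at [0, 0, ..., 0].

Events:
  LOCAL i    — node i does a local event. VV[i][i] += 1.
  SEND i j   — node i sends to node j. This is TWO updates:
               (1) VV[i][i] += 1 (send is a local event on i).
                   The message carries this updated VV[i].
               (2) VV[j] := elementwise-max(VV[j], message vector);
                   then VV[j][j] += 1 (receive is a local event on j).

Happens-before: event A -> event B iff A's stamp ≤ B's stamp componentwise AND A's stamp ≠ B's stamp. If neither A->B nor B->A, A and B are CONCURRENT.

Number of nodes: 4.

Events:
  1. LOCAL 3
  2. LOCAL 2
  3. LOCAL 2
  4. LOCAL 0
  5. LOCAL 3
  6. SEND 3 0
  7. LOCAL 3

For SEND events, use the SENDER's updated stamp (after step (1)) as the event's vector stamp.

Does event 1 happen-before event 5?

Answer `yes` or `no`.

Initial: VV[0]=[0, 0, 0, 0]
Initial: VV[1]=[0, 0, 0, 0]
Initial: VV[2]=[0, 0, 0, 0]
Initial: VV[3]=[0, 0, 0, 0]
Event 1: LOCAL 3: VV[3][3]++ -> VV[3]=[0, 0, 0, 1]
Event 2: LOCAL 2: VV[2][2]++ -> VV[2]=[0, 0, 1, 0]
Event 3: LOCAL 2: VV[2][2]++ -> VV[2]=[0, 0, 2, 0]
Event 4: LOCAL 0: VV[0][0]++ -> VV[0]=[1, 0, 0, 0]
Event 5: LOCAL 3: VV[3][3]++ -> VV[3]=[0, 0, 0, 2]
Event 6: SEND 3->0: VV[3][3]++ -> VV[3]=[0, 0, 0, 3], msg_vec=[0, 0, 0, 3]; VV[0]=max(VV[0],msg_vec) then VV[0][0]++ -> VV[0]=[2, 0, 0, 3]
Event 7: LOCAL 3: VV[3][3]++ -> VV[3]=[0, 0, 0, 4]
Event 1 stamp: [0, 0, 0, 1]
Event 5 stamp: [0, 0, 0, 2]
[0, 0, 0, 1] <= [0, 0, 0, 2]? True. Equal? False. Happens-before: True

Answer: yes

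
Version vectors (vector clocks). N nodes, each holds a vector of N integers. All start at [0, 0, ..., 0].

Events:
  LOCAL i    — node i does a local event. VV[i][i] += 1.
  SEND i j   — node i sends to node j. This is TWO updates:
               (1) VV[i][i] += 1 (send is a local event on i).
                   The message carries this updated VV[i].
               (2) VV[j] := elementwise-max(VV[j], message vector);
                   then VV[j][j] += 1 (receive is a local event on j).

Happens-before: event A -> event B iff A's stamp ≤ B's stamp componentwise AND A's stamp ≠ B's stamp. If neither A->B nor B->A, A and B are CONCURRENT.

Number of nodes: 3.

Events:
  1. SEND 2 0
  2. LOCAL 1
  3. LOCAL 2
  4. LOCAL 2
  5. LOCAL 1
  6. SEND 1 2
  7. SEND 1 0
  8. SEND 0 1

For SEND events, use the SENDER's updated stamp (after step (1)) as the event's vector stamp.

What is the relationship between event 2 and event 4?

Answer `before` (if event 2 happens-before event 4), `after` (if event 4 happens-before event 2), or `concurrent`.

Answer: concurrent

Derivation:
Initial: VV[0]=[0, 0, 0]
Initial: VV[1]=[0, 0, 0]
Initial: VV[2]=[0, 0, 0]
Event 1: SEND 2->0: VV[2][2]++ -> VV[2]=[0, 0, 1], msg_vec=[0, 0, 1]; VV[0]=max(VV[0],msg_vec) then VV[0][0]++ -> VV[0]=[1, 0, 1]
Event 2: LOCAL 1: VV[1][1]++ -> VV[1]=[0, 1, 0]
Event 3: LOCAL 2: VV[2][2]++ -> VV[2]=[0, 0, 2]
Event 4: LOCAL 2: VV[2][2]++ -> VV[2]=[0, 0, 3]
Event 5: LOCAL 1: VV[1][1]++ -> VV[1]=[0, 2, 0]
Event 6: SEND 1->2: VV[1][1]++ -> VV[1]=[0, 3, 0], msg_vec=[0, 3, 0]; VV[2]=max(VV[2],msg_vec) then VV[2][2]++ -> VV[2]=[0, 3, 4]
Event 7: SEND 1->0: VV[1][1]++ -> VV[1]=[0, 4, 0], msg_vec=[0, 4, 0]; VV[0]=max(VV[0],msg_vec) then VV[0][0]++ -> VV[0]=[2, 4, 1]
Event 8: SEND 0->1: VV[0][0]++ -> VV[0]=[3, 4, 1], msg_vec=[3, 4, 1]; VV[1]=max(VV[1],msg_vec) then VV[1][1]++ -> VV[1]=[3, 5, 1]
Event 2 stamp: [0, 1, 0]
Event 4 stamp: [0, 0, 3]
[0, 1, 0] <= [0, 0, 3]? False
[0, 0, 3] <= [0, 1, 0]? False
Relation: concurrent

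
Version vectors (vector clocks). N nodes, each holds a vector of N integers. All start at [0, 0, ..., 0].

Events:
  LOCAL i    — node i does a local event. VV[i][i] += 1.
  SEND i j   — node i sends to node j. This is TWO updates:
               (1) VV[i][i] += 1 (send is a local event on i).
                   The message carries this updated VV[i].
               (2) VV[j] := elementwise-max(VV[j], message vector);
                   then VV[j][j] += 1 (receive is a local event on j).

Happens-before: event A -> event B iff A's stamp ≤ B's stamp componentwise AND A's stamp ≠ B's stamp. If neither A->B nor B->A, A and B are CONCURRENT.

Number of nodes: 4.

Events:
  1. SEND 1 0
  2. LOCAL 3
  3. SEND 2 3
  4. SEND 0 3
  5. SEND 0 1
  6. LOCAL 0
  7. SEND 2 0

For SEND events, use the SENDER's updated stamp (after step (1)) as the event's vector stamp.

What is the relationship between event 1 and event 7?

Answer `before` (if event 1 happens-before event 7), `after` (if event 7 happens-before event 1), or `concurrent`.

Answer: concurrent

Derivation:
Initial: VV[0]=[0, 0, 0, 0]
Initial: VV[1]=[0, 0, 0, 0]
Initial: VV[2]=[0, 0, 0, 0]
Initial: VV[3]=[0, 0, 0, 0]
Event 1: SEND 1->0: VV[1][1]++ -> VV[1]=[0, 1, 0, 0], msg_vec=[0, 1, 0, 0]; VV[0]=max(VV[0],msg_vec) then VV[0][0]++ -> VV[0]=[1, 1, 0, 0]
Event 2: LOCAL 3: VV[3][3]++ -> VV[3]=[0, 0, 0, 1]
Event 3: SEND 2->3: VV[2][2]++ -> VV[2]=[0, 0, 1, 0], msg_vec=[0, 0, 1, 0]; VV[3]=max(VV[3],msg_vec) then VV[3][3]++ -> VV[3]=[0, 0, 1, 2]
Event 4: SEND 0->3: VV[0][0]++ -> VV[0]=[2, 1, 0, 0], msg_vec=[2, 1, 0, 0]; VV[3]=max(VV[3],msg_vec) then VV[3][3]++ -> VV[3]=[2, 1, 1, 3]
Event 5: SEND 0->1: VV[0][0]++ -> VV[0]=[3, 1, 0, 0], msg_vec=[3, 1, 0, 0]; VV[1]=max(VV[1],msg_vec) then VV[1][1]++ -> VV[1]=[3, 2, 0, 0]
Event 6: LOCAL 0: VV[0][0]++ -> VV[0]=[4, 1, 0, 0]
Event 7: SEND 2->0: VV[2][2]++ -> VV[2]=[0, 0, 2, 0], msg_vec=[0, 0, 2, 0]; VV[0]=max(VV[0],msg_vec) then VV[0][0]++ -> VV[0]=[5, 1, 2, 0]
Event 1 stamp: [0, 1, 0, 0]
Event 7 stamp: [0, 0, 2, 0]
[0, 1, 0, 0] <= [0, 0, 2, 0]? False
[0, 0, 2, 0] <= [0, 1, 0, 0]? False
Relation: concurrent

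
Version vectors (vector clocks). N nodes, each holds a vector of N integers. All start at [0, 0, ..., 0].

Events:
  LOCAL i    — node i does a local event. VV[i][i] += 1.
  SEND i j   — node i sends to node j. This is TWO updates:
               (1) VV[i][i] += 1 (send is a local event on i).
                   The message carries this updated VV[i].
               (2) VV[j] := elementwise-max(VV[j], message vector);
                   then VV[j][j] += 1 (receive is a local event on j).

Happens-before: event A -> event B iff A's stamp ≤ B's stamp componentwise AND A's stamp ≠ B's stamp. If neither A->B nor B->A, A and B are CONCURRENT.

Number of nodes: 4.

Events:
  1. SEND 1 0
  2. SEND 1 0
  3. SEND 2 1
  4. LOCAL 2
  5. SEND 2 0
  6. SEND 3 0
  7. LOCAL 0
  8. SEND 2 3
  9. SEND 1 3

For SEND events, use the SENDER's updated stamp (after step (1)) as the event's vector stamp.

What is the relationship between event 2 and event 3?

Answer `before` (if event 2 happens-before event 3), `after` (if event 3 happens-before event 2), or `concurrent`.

Answer: concurrent

Derivation:
Initial: VV[0]=[0, 0, 0, 0]
Initial: VV[1]=[0, 0, 0, 0]
Initial: VV[2]=[0, 0, 0, 0]
Initial: VV[3]=[0, 0, 0, 0]
Event 1: SEND 1->0: VV[1][1]++ -> VV[1]=[0, 1, 0, 0], msg_vec=[0, 1, 0, 0]; VV[0]=max(VV[0],msg_vec) then VV[0][0]++ -> VV[0]=[1, 1, 0, 0]
Event 2: SEND 1->0: VV[1][1]++ -> VV[1]=[0, 2, 0, 0], msg_vec=[0, 2, 0, 0]; VV[0]=max(VV[0],msg_vec) then VV[0][0]++ -> VV[0]=[2, 2, 0, 0]
Event 3: SEND 2->1: VV[2][2]++ -> VV[2]=[0, 0, 1, 0], msg_vec=[0, 0, 1, 0]; VV[1]=max(VV[1],msg_vec) then VV[1][1]++ -> VV[1]=[0, 3, 1, 0]
Event 4: LOCAL 2: VV[2][2]++ -> VV[2]=[0, 0, 2, 0]
Event 5: SEND 2->0: VV[2][2]++ -> VV[2]=[0, 0, 3, 0], msg_vec=[0, 0, 3, 0]; VV[0]=max(VV[0],msg_vec) then VV[0][0]++ -> VV[0]=[3, 2, 3, 0]
Event 6: SEND 3->0: VV[3][3]++ -> VV[3]=[0, 0, 0, 1], msg_vec=[0, 0, 0, 1]; VV[0]=max(VV[0],msg_vec) then VV[0][0]++ -> VV[0]=[4, 2, 3, 1]
Event 7: LOCAL 0: VV[0][0]++ -> VV[0]=[5, 2, 3, 1]
Event 8: SEND 2->3: VV[2][2]++ -> VV[2]=[0, 0, 4, 0], msg_vec=[0, 0, 4, 0]; VV[3]=max(VV[3],msg_vec) then VV[3][3]++ -> VV[3]=[0, 0, 4, 2]
Event 9: SEND 1->3: VV[1][1]++ -> VV[1]=[0, 4, 1, 0], msg_vec=[0, 4, 1, 0]; VV[3]=max(VV[3],msg_vec) then VV[3][3]++ -> VV[3]=[0, 4, 4, 3]
Event 2 stamp: [0, 2, 0, 0]
Event 3 stamp: [0, 0, 1, 0]
[0, 2, 0, 0] <= [0, 0, 1, 0]? False
[0, 0, 1, 0] <= [0, 2, 0, 0]? False
Relation: concurrent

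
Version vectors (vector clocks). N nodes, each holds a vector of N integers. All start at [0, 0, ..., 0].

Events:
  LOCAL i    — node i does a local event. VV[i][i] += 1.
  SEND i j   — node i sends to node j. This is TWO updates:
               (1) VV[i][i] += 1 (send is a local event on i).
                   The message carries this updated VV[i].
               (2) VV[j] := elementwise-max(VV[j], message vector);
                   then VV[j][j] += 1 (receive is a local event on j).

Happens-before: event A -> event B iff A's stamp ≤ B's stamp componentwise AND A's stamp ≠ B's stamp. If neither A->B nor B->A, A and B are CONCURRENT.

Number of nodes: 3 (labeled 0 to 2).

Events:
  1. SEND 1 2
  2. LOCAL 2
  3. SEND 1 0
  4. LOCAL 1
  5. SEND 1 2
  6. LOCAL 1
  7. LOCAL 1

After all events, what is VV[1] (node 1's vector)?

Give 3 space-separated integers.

Initial: VV[0]=[0, 0, 0]
Initial: VV[1]=[0, 0, 0]
Initial: VV[2]=[0, 0, 0]
Event 1: SEND 1->2: VV[1][1]++ -> VV[1]=[0, 1, 0], msg_vec=[0, 1, 0]; VV[2]=max(VV[2],msg_vec) then VV[2][2]++ -> VV[2]=[0, 1, 1]
Event 2: LOCAL 2: VV[2][2]++ -> VV[2]=[0, 1, 2]
Event 3: SEND 1->0: VV[1][1]++ -> VV[1]=[0, 2, 0], msg_vec=[0, 2, 0]; VV[0]=max(VV[0],msg_vec) then VV[0][0]++ -> VV[0]=[1, 2, 0]
Event 4: LOCAL 1: VV[1][1]++ -> VV[1]=[0, 3, 0]
Event 5: SEND 1->2: VV[1][1]++ -> VV[1]=[0, 4, 0], msg_vec=[0, 4, 0]; VV[2]=max(VV[2],msg_vec) then VV[2][2]++ -> VV[2]=[0, 4, 3]
Event 6: LOCAL 1: VV[1][1]++ -> VV[1]=[0, 5, 0]
Event 7: LOCAL 1: VV[1][1]++ -> VV[1]=[0, 6, 0]
Final vectors: VV[0]=[1, 2, 0]; VV[1]=[0, 6, 0]; VV[2]=[0, 4, 3]

Answer: 0 6 0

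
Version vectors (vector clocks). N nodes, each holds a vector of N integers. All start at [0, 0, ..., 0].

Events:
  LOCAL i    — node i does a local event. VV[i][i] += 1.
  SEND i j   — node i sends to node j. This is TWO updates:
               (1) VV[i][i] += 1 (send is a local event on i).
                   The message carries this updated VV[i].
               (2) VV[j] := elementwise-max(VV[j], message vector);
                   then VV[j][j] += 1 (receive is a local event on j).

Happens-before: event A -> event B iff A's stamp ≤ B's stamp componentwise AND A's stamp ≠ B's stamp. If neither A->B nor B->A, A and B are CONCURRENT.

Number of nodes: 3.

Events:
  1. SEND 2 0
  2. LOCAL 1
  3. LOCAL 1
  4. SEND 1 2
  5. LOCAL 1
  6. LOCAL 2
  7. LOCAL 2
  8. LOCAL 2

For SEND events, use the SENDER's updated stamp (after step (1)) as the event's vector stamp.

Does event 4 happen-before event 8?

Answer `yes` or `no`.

Answer: yes

Derivation:
Initial: VV[0]=[0, 0, 0]
Initial: VV[1]=[0, 0, 0]
Initial: VV[2]=[0, 0, 0]
Event 1: SEND 2->0: VV[2][2]++ -> VV[2]=[0, 0, 1], msg_vec=[0, 0, 1]; VV[0]=max(VV[0],msg_vec) then VV[0][0]++ -> VV[0]=[1, 0, 1]
Event 2: LOCAL 1: VV[1][1]++ -> VV[1]=[0, 1, 0]
Event 3: LOCAL 1: VV[1][1]++ -> VV[1]=[0, 2, 0]
Event 4: SEND 1->2: VV[1][1]++ -> VV[1]=[0, 3, 0], msg_vec=[0, 3, 0]; VV[2]=max(VV[2],msg_vec) then VV[2][2]++ -> VV[2]=[0, 3, 2]
Event 5: LOCAL 1: VV[1][1]++ -> VV[1]=[0, 4, 0]
Event 6: LOCAL 2: VV[2][2]++ -> VV[2]=[0, 3, 3]
Event 7: LOCAL 2: VV[2][2]++ -> VV[2]=[0, 3, 4]
Event 8: LOCAL 2: VV[2][2]++ -> VV[2]=[0, 3, 5]
Event 4 stamp: [0, 3, 0]
Event 8 stamp: [0, 3, 5]
[0, 3, 0] <= [0, 3, 5]? True. Equal? False. Happens-before: True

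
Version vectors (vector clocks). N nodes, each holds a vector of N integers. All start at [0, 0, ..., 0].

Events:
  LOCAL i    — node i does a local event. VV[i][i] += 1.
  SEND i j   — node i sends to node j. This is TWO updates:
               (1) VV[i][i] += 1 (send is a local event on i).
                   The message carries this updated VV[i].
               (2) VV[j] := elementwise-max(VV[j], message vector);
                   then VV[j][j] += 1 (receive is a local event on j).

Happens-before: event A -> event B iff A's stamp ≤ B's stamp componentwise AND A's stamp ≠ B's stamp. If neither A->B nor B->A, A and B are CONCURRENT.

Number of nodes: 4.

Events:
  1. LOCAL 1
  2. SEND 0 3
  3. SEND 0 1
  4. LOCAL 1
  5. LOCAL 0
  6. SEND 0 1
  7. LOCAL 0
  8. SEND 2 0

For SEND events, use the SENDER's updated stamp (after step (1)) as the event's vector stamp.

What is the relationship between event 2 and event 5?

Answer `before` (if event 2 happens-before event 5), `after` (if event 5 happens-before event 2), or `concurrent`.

Answer: before

Derivation:
Initial: VV[0]=[0, 0, 0, 0]
Initial: VV[1]=[0, 0, 0, 0]
Initial: VV[2]=[0, 0, 0, 0]
Initial: VV[3]=[0, 0, 0, 0]
Event 1: LOCAL 1: VV[1][1]++ -> VV[1]=[0, 1, 0, 0]
Event 2: SEND 0->3: VV[0][0]++ -> VV[0]=[1, 0, 0, 0], msg_vec=[1, 0, 0, 0]; VV[3]=max(VV[3],msg_vec) then VV[3][3]++ -> VV[3]=[1, 0, 0, 1]
Event 3: SEND 0->1: VV[0][0]++ -> VV[0]=[2, 0, 0, 0], msg_vec=[2, 0, 0, 0]; VV[1]=max(VV[1],msg_vec) then VV[1][1]++ -> VV[1]=[2, 2, 0, 0]
Event 4: LOCAL 1: VV[1][1]++ -> VV[1]=[2, 3, 0, 0]
Event 5: LOCAL 0: VV[0][0]++ -> VV[0]=[3, 0, 0, 0]
Event 6: SEND 0->1: VV[0][0]++ -> VV[0]=[4, 0, 0, 0], msg_vec=[4, 0, 0, 0]; VV[1]=max(VV[1],msg_vec) then VV[1][1]++ -> VV[1]=[4, 4, 0, 0]
Event 7: LOCAL 0: VV[0][0]++ -> VV[0]=[5, 0, 0, 0]
Event 8: SEND 2->0: VV[2][2]++ -> VV[2]=[0, 0, 1, 0], msg_vec=[0, 0, 1, 0]; VV[0]=max(VV[0],msg_vec) then VV[0][0]++ -> VV[0]=[6, 0, 1, 0]
Event 2 stamp: [1, 0, 0, 0]
Event 5 stamp: [3, 0, 0, 0]
[1, 0, 0, 0] <= [3, 0, 0, 0]? True
[3, 0, 0, 0] <= [1, 0, 0, 0]? False
Relation: before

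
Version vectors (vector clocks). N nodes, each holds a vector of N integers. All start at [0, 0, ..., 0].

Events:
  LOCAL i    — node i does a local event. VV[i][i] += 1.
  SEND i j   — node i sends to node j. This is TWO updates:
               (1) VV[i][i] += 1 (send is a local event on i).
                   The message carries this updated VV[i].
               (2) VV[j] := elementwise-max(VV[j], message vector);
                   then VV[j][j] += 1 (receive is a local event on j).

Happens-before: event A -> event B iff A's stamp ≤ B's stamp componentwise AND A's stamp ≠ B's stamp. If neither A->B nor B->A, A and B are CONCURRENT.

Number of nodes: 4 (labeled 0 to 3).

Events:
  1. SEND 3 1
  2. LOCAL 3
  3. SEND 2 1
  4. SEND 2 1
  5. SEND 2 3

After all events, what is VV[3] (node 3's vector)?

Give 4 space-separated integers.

Initial: VV[0]=[0, 0, 0, 0]
Initial: VV[1]=[0, 0, 0, 0]
Initial: VV[2]=[0, 0, 0, 0]
Initial: VV[3]=[0, 0, 0, 0]
Event 1: SEND 3->1: VV[3][3]++ -> VV[3]=[0, 0, 0, 1], msg_vec=[0, 0, 0, 1]; VV[1]=max(VV[1],msg_vec) then VV[1][1]++ -> VV[1]=[0, 1, 0, 1]
Event 2: LOCAL 3: VV[3][3]++ -> VV[3]=[0, 0, 0, 2]
Event 3: SEND 2->1: VV[2][2]++ -> VV[2]=[0, 0, 1, 0], msg_vec=[0, 0, 1, 0]; VV[1]=max(VV[1],msg_vec) then VV[1][1]++ -> VV[1]=[0, 2, 1, 1]
Event 4: SEND 2->1: VV[2][2]++ -> VV[2]=[0, 0, 2, 0], msg_vec=[0, 0, 2, 0]; VV[1]=max(VV[1],msg_vec) then VV[1][1]++ -> VV[1]=[0, 3, 2, 1]
Event 5: SEND 2->3: VV[2][2]++ -> VV[2]=[0, 0, 3, 0], msg_vec=[0, 0, 3, 0]; VV[3]=max(VV[3],msg_vec) then VV[3][3]++ -> VV[3]=[0, 0, 3, 3]
Final vectors: VV[0]=[0, 0, 0, 0]; VV[1]=[0, 3, 2, 1]; VV[2]=[0, 0, 3, 0]; VV[3]=[0, 0, 3, 3]

Answer: 0 0 3 3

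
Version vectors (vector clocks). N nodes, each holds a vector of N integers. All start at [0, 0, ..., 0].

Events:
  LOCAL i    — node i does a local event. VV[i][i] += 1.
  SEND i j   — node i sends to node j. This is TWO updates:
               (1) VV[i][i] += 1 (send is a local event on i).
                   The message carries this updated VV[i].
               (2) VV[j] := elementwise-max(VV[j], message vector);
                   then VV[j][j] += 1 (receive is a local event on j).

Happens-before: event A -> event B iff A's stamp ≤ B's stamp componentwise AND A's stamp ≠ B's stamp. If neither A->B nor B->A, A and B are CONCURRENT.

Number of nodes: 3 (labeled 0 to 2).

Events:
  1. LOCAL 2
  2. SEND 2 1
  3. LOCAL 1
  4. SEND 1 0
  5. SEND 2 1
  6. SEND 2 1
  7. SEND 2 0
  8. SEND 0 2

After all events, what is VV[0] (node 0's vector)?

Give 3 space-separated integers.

Answer: 3 3 5

Derivation:
Initial: VV[0]=[0, 0, 0]
Initial: VV[1]=[0, 0, 0]
Initial: VV[2]=[0, 0, 0]
Event 1: LOCAL 2: VV[2][2]++ -> VV[2]=[0, 0, 1]
Event 2: SEND 2->1: VV[2][2]++ -> VV[2]=[0, 0, 2], msg_vec=[0, 0, 2]; VV[1]=max(VV[1],msg_vec) then VV[1][1]++ -> VV[1]=[0, 1, 2]
Event 3: LOCAL 1: VV[1][1]++ -> VV[1]=[0, 2, 2]
Event 4: SEND 1->0: VV[1][1]++ -> VV[1]=[0, 3, 2], msg_vec=[0, 3, 2]; VV[0]=max(VV[0],msg_vec) then VV[0][0]++ -> VV[0]=[1, 3, 2]
Event 5: SEND 2->1: VV[2][2]++ -> VV[2]=[0, 0, 3], msg_vec=[0, 0, 3]; VV[1]=max(VV[1],msg_vec) then VV[1][1]++ -> VV[1]=[0, 4, 3]
Event 6: SEND 2->1: VV[2][2]++ -> VV[2]=[0, 0, 4], msg_vec=[0, 0, 4]; VV[1]=max(VV[1],msg_vec) then VV[1][1]++ -> VV[1]=[0, 5, 4]
Event 7: SEND 2->0: VV[2][2]++ -> VV[2]=[0, 0, 5], msg_vec=[0, 0, 5]; VV[0]=max(VV[0],msg_vec) then VV[0][0]++ -> VV[0]=[2, 3, 5]
Event 8: SEND 0->2: VV[0][0]++ -> VV[0]=[3, 3, 5], msg_vec=[3, 3, 5]; VV[2]=max(VV[2],msg_vec) then VV[2][2]++ -> VV[2]=[3, 3, 6]
Final vectors: VV[0]=[3, 3, 5]; VV[1]=[0, 5, 4]; VV[2]=[3, 3, 6]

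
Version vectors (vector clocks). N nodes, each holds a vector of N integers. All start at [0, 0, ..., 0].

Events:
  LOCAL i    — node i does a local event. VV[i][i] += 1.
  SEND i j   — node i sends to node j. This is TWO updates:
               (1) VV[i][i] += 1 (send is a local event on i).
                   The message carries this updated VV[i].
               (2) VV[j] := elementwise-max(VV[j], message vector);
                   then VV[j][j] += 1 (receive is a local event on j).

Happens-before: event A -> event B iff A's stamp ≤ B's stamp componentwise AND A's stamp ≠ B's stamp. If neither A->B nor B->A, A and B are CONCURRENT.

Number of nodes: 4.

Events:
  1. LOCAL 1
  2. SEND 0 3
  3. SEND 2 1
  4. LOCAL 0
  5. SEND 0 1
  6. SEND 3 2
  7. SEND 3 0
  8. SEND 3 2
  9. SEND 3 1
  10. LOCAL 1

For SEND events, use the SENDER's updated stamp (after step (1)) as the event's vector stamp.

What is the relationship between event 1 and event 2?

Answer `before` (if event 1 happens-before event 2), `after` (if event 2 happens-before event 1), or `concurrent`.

Initial: VV[0]=[0, 0, 0, 0]
Initial: VV[1]=[0, 0, 0, 0]
Initial: VV[2]=[0, 0, 0, 0]
Initial: VV[3]=[0, 0, 0, 0]
Event 1: LOCAL 1: VV[1][1]++ -> VV[1]=[0, 1, 0, 0]
Event 2: SEND 0->3: VV[0][0]++ -> VV[0]=[1, 0, 0, 0], msg_vec=[1, 0, 0, 0]; VV[3]=max(VV[3],msg_vec) then VV[3][3]++ -> VV[3]=[1, 0, 0, 1]
Event 3: SEND 2->1: VV[2][2]++ -> VV[2]=[0, 0, 1, 0], msg_vec=[0, 0, 1, 0]; VV[1]=max(VV[1],msg_vec) then VV[1][1]++ -> VV[1]=[0, 2, 1, 0]
Event 4: LOCAL 0: VV[0][0]++ -> VV[0]=[2, 0, 0, 0]
Event 5: SEND 0->1: VV[0][0]++ -> VV[0]=[3, 0, 0, 0], msg_vec=[3, 0, 0, 0]; VV[1]=max(VV[1],msg_vec) then VV[1][1]++ -> VV[1]=[3, 3, 1, 0]
Event 6: SEND 3->2: VV[3][3]++ -> VV[3]=[1, 0, 0, 2], msg_vec=[1, 0, 0, 2]; VV[2]=max(VV[2],msg_vec) then VV[2][2]++ -> VV[2]=[1, 0, 2, 2]
Event 7: SEND 3->0: VV[3][3]++ -> VV[3]=[1, 0, 0, 3], msg_vec=[1, 0, 0, 3]; VV[0]=max(VV[0],msg_vec) then VV[0][0]++ -> VV[0]=[4, 0, 0, 3]
Event 8: SEND 3->2: VV[3][3]++ -> VV[3]=[1, 0, 0, 4], msg_vec=[1, 0, 0, 4]; VV[2]=max(VV[2],msg_vec) then VV[2][2]++ -> VV[2]=[1, 0, 3, 4]
Event 9: SEND 3->1: VV[3][3]++ -> VV[3]=[1, 0, 0, 5], msg_vec=[1, 0, 0, 5]; VV[1]=max(VV[1],msg_vec) then VV[1][1]++ -> VV[1]=[3, 4, 1, 5]
Event 10: LOCAL 1: VV[1][1]++ -> VV[1]=[3, 5, 1, 5]
Event 1 stamp: [0, 1, 0, 0]
Event 2 stamp: [1, 0, 0, 0]
[0, 1, 0, 0] <= [1, 0, 0, 0]? False
[1, 0, 0, 0] <= [0, 1, 0, 0]? False
Relation: concurrent

Answer: concurrent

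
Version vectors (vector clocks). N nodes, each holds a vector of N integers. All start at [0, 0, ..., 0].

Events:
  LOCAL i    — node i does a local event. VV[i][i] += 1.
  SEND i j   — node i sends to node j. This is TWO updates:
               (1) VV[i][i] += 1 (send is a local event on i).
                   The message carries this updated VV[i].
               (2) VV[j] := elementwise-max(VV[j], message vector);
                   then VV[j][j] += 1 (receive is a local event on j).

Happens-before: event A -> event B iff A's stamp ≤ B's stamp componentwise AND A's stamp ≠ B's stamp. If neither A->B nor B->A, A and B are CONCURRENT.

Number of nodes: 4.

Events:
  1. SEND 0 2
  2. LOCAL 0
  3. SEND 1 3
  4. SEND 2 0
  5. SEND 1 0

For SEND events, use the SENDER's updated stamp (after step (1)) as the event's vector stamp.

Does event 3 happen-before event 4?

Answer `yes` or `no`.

Answer: no

Derivation:
Initial: VV[0]=[0, 0, 0, 0]
Initial: VV[1]=[0, 0, 0, 0]
Initial: VV[2]=[0, 0, 0, 0]
Initial: VV[3]=[0, 0, 0, 0]
Event 1: SEND 0->2: VV[0][0]++ -> VV[0]=[1, 0, 0, 0], msg_vec=[1, 0, 0, 0]; VV[2]=max(VV[2],msg_vec) then VV[2][2]++ -> VV[2]=[1, 0, 1, 0]
Event 2: LOCAL 0: VV[0][0]++ -> VV[0]=[2, 0, 0, 0]
Event 3: SEND 1->3: VV[1][1]++ -> VV[1]=[0, 1, 0, 0], msg_vec=[0, 1, 0, 0]; VV[3]=max(VV[3],msg_vec) then VV[3][3]++ -> VV[3]=[0, 1, 0, 1]
Event 4: SEND 2->0: VV[2][2]++ -> VV[2]=[1, 0, 2, 0], msg_vec=[1, 0, 2, 0]; VV[0]=max(VV[0],msg_vec) then VV[0][0]++ -> VV[0]=[3, 0, 2, 0]
Event 5: SEND 1->0: VV[1][1]++ -> VV[1]=[0, 2, 0, 0], msg_vec=[0, 2, 0, 0]; VV[0]=max(VV[0],msg_vec) then VV[0][0]++ -> VV[0]=[4, 2, 2, 0]
Event 3 stamp: [0, 1, 0, 0]
Event 4 stamp: [1, 0, 2, 0]
[0, 1, 0, 0] <= [1, 0, 2, 0]? False. Equal? False. Happens-before: False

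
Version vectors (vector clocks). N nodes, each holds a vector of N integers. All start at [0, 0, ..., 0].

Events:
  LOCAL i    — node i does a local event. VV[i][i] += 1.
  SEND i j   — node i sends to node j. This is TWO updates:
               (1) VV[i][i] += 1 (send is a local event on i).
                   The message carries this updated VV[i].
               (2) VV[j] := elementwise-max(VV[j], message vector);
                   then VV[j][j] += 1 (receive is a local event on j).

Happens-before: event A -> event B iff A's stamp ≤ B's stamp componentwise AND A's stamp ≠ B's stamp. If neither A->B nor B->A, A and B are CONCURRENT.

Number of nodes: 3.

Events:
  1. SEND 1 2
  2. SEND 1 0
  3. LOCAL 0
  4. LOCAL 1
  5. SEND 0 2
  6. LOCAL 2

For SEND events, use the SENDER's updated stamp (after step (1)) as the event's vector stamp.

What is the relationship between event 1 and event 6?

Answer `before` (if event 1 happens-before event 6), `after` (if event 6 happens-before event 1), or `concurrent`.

Answer: before

Derivation:
Initial: VV[0]=[0, 0, 0]
Initial: VV[1]=[0, 0, 0]
Initial: VV[2]=[0, 0, 0]
Event 1: SEND 1->2: VV[1][1]++ -> VV[1]=[0, 1, 0], msg_vec=[0, 1, 0]; VV[2]=max(VV[2],msg_vec) then VV[2][2]++ -> VV[2]=[0, 1, 1]
Event 2: SEND 1->0: VV[1][1]++ -> VV[1]=[0, 2, 0], msg_vec=[0, 2, 0]; VV[0]=max(VV[0],msg_vec) then VV[0][0]++ -> VV[0]=[1, 2, 0]
Event 3: LOCAL 0: VV[0][0]++ -> VV[0]=[2, 2, 0]
Event 4: LOCAL 1: VV[1][1]++ -> VV[1]=[0, 3, 0]
Event 5: SEND 0->2: VV[0][0]++ -> VV[0]=[3, 2, 0], msg_vec=[3, 2, 0]; VV[2]=max(VV[2],msg_vec) then VV[2][2]++ -> VV[2]=[3, 2, 2]
Event 6: LOCAL 2: VV[2][2]++ -> VV[2]=[3, 2, 3]
Event 1 stamp: [0, 1, 0]
Event 6 stamp: [3, 2, 3]
[0, 1, 0] <= [3, 2, 3]? True
[3, 2, 3] <= [0, 1, 0]? False
Relation: before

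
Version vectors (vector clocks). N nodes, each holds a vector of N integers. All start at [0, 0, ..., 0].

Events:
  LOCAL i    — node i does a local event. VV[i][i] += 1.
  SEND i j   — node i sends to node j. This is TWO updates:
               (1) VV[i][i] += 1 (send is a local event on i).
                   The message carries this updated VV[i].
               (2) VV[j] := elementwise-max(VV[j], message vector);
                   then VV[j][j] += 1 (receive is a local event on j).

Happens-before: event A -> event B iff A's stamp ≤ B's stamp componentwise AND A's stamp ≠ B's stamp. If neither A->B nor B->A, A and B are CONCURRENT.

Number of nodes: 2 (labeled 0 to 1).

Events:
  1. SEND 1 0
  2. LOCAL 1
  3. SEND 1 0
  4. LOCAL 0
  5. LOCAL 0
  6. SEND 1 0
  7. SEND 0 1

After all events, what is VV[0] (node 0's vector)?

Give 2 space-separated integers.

Initial: VV[0]=[0, 0]
Initial: VV[1]=[0, 0]
Event 1: SEND 1->0: VV[1][1]++ -> VV[1]=[0, 1], msg_vec=[0, 1]; VV[0]=max(VV[0],msg_vec) then VV[0][0]++ -> VV[0]=[1, 1]
Event 2: LOCAL 1: VV[1][1]++ -> VV[1]=[0, 2]
Event 3: SEND 1->0: VV[1][1]++ -> VV[1]=[0, 3], msg_vec=[0, 3]; VV[0]=max(VV[0],msg_vec) then VV[0][0]++ -> VV[0]=[2, 3]
Event 4: LOCAL 0: VV[0][0]++ -> VV[0]=[3, 3]
Event 5: LOCAL 0: VV[0][0]++ -> VV[0]=[4, 3]
Event 6: SEND 1->0: VV[1][1]++ -> VV[1]=[0, 4], msg_vec=[0, 4]; VV[0]=max(VV[0],msg_vec) then VV[0][0]++ -> VV[0]=[5, 4]
Event 7: SEND 0->1: VV[0][0]++ -> VV[0]=[6, 4], msg_vec=[6, 4]; VV[1]=max(VV[1],msg_vec) then VV[1][1]++ -> VV[1]=[6, 5]
Final vectors: VV[0]=[6, 4]; VV[1]=[6, 5]

Answer: 6 4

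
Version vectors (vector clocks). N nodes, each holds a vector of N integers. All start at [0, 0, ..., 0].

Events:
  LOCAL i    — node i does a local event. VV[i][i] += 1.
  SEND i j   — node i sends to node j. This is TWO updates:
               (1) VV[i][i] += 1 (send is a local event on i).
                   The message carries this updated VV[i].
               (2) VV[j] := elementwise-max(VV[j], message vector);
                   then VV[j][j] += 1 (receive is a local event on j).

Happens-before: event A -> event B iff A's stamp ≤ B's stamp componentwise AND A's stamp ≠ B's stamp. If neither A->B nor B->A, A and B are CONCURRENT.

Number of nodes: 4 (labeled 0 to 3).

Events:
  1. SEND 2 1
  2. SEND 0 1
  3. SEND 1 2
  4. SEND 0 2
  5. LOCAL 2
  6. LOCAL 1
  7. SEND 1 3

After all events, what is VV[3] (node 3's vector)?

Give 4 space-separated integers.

Answer: 1 5 1 1

Derivation:
Initial: VV[0]=[0, 0, 0, 0]
Initial: VV[1]=[0, 0, 0, 0]
Initial: VV[2]=[0, 0, 0, 0]
Initial: VV[3]=[0, 0, 0, 0]
Event 1: SEND 2->1: VV[2][2]++ -> VV[2]=[0, 0, 1, 0], msg_vec=[0, 0, 1, 0]; VV[1]=max(VV[1],msg_vec) then VV[1][1]++ -> VV[1]=[0, 1, 1, 0]
Event 2: SEND 0->1: VV[0][0]++ -> VV[0]=[1, 0, 0, 0], msg_vec=[1, 0, 0, 0]; VV[1]=max(VV[1],msg_vec) then VV[1][1]++ -> VV[1]=[1, 2, 1, 0]
Event 3: SEND 1->2: VV[1][1]++ -> VV[1]=[1, 3, 1, 0], msg_vec=[1, 3, 1, 0]; VV[2]=max(VV[2],msg_vec) then VV[2][2]++ -> VV[2]=[1, 3, 2, 0]
Event 4: SEND 0->2: VV[0][0]++ -> VV[0]=[2, 0, 0, 0], msg_vec=[2, 0, 0, 0]; VV[2]=max(VV[2],msg_vec) then VV[2][2]++ -> VV[2]=[2, 3, 3, 0]
Event 5: LOCAL 2: VV[2][2]++ -> VV[2]=[2, 3, 4, 0]
Event 6: LOCAL 1: VV[1][1]++ -> VV[1]=[1, 4, 1, 0]
Event 7: SEND 1->3: VV[1][1]++ -> VV[1]=[1, 5, 1, 0], msg_vec=[1, 5, 1, 0]; VV[3]=max(VV[3],msg_vec) then VV[3][3]++ -> VV[3]=[1, 5, 1, 1]
Final vectors: VV[0]=[2, 0, 0, 0]; VV[1]=[1, 5, 1, 0]; VV[2]=[2, 3, 4, 0]; VV[3]=[1, 5, 1, 1]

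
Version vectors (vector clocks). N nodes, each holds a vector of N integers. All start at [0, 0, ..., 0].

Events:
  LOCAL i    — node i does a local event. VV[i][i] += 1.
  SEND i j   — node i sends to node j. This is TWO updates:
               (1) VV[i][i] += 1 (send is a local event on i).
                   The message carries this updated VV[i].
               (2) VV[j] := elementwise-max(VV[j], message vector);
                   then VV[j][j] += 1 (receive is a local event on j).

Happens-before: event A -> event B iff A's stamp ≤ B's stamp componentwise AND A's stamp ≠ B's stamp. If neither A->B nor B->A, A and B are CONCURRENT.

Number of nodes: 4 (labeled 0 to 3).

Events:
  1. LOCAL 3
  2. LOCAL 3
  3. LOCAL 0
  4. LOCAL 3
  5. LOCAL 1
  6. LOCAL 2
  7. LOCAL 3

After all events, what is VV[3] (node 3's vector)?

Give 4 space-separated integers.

Initial: VV[0]=[0, 0, 0, 0]
Initial: VV[1]=[0, 0, 0, 0]
Initial: VV[2]=[0, 0, 0, 0]
Initial: VV[3]=[0, 0, 0, 0]
Event 1: LOCAL 3: VV[3][3]++ -> VV[3]=[0, 0, 0, 1]
Event 2: LOCAL 3: VV[3][3]++ -> VV[3]=[0, 0, 0, 2]
Event 3: LOCAL 0: VV[0][0]++ -> VV[0]=[1, 0, 0, 0]
Event 4: LOCAL 3: VV[3][3]++ -> VV[3]=[0, 0, 0, 3]
Event 5: LOCAL 1: VV[1][1]++ -> VV[1]=[0, 1, 0, 0]
Event 6: LOCAL 2: VV[2][2]++ -> VV[2]=[0, 0, 1, 0]
Event 7: LOCAL 3: VV[3][3]++ -> VV[3]=[0, 0, 0, 4]
Final vectors: VV[0]=[1, 0, 0, 0]; VV[1]=[0, 1, 0, 0]; VV[2]=[0, 0, 1, 0]; VV[3]=[0, 0, 0, 4]

Answer: 0 0 0 4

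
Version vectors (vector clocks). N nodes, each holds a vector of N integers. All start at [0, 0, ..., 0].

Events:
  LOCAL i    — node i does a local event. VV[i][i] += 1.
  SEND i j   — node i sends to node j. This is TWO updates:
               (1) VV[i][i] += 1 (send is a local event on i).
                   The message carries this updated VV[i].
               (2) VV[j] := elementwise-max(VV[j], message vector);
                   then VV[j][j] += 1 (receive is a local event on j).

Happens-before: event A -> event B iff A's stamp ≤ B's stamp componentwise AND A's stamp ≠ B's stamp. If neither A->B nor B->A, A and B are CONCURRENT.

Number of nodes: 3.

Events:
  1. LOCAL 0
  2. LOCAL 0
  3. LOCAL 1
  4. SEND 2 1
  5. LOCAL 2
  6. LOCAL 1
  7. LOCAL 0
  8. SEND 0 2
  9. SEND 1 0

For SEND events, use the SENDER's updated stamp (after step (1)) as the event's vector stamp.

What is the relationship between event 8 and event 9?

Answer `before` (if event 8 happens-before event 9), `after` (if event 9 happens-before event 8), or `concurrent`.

Answer: concurrent

Derivation:
Initial: VV[0]=[0, 0, 0]
Initial: VV[1]=[0, 0, 0]
Initial: VV[2]=[0, 0, 0]
Event 1: LOCAL 0: VV[0][0]++ -> VV[0]=[1, 0, 0]
Event 2: LOCAL 0: VV[0][0]++ -> VV[0]=[2, 0, 0]
Event 3: LOCAL 1: VV[1][1]++ -> VV[1]=[0, 1, 0]
Event 4: SEND 2->1: VV[2][2]++ -> VV[2]=[0, 0, 1], msg_vec=[0, 0, 1]; VV[1]=max(VV[1],msg_vec) then VV[1][1]++ -> VV[1]=[0, 2, 1]
Event 5: LOCAL 2: VV[2][2]++ -> VV[2]=[0, 0, 2]
Event 6: LOCAL 1: VV[1][1]++ -> VV[1]=[0, 3, 1]
Event 7: LOCAL 0: VV[0][0]++ -> VV[0]=[3, 0, 0]
Event 8: SEND 0->2: VV[0][0]++ -> VV[0]=[4, 0, 0], msg_vec=[4, 0, 0]; VV[2]=max(VV[2],msg_vec) then VV[2][2]++ -> VV[2]=[4, 0, 3]
Event 9: SEND 1->0: VV[1][1]++ -> VV[1]=[0, 4, 1], msg_vec=[0, 4, 1]; VV[0]=max(VV[0],msg_vec) then VV[0][0]++ -> VV[0]=[5, 4, 1]
Event 8 stamp: [4, 0, 0]
Event 9 stamp: [0, 4, 1]
[4, 0, 0] <= [0, 4, 1]? False
[0, 4, 1] <= [4, 0, 0]? False
Relation: concurrent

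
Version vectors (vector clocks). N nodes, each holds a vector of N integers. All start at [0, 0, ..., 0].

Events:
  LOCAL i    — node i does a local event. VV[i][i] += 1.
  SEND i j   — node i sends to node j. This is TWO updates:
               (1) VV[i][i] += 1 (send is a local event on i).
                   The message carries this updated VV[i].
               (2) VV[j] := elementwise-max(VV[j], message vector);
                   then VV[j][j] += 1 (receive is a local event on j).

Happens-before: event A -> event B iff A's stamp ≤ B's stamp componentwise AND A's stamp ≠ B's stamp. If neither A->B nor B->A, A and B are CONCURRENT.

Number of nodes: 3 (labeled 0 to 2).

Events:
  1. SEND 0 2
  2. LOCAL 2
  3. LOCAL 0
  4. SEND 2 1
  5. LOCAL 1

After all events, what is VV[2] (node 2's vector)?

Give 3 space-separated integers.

Initial: VV[0]=[0, 0, 0]
Initial: VV[1]=[0, 0, 0]
Initial: VV[2]=[0, 0, 0]
Event 1: SEND 0->2: VV[0][0]++ -> VV[0]=[1, 0, 0], msg_vec=[1, 0, 0]; VV[2]=max(VV[2],msg_vec) then VV[2][2]++ -> VV[2]=[1, 0, 1]
Event 2: LOCAL 2: VV[2][2]++ -> VV[2]=[1, 0, 2]
Event 3: LOCAL 0: VV[0][0]++ -> VV[0]=[2, 0, 0]
Event 4: SEND 2->1: VV[2][2]++ -> VV[2]=[1, 0, 3], msg_vec=[1, 0, 3]; VV[1]=max(VV[1],msg_vec) then VV[1][1]++ -> VV[1]=[1, 1, 3]
Event 5: LOCAL 1: VV[1][1]++ -> VV[1]=[1, 2, 3]
Final vectors: VV[0]=[2, 0, 0]; VV[1]=[1, 2, 3]; VV[2]=[1, 0, 3]

Answer: 1 0 3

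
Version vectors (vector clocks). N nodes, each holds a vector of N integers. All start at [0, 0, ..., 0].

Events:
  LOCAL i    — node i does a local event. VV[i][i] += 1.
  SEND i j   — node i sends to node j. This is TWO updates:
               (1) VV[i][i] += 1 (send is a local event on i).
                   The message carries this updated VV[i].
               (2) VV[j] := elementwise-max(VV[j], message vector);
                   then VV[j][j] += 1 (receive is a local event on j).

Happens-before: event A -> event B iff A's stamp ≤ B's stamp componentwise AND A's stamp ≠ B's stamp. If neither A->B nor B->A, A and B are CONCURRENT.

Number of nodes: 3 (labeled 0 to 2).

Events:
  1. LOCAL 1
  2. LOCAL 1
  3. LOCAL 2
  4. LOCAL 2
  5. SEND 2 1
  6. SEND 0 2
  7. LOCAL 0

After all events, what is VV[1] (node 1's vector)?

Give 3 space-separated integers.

Initial: VV[0]=[0, 0, 0]
Initial: VV[1]=[0, 0, 0]
Initial: VV[2]=[0, 0, 0]
Event 1: LOCAL 1: VV[1][1]++ -> VV[1]=[0, 1, 0]
Event 2: LOCAL 1: VV[1][1]++ -> VV[1]=[0, 2, 0]
Event 3: LOCAL 2: VV[2][2]++ -> VV[2]=[0, 0, 1]
Event 4: LOCAL 2: VV[2][2]++ -> VV[2]=[0, 0, 2]
Event 5: SEND 2->1: VV[2][2]++ -> VV[2]=[0, 0, 3], msg_vec=[0, 0, 3]; VV[1]=max(VV[1],msg_vec) then VV[1][1]++ -> VV[1]=[0, 3, 3]
Event 6: SEND 0->2: VV[0][0]++ -> VV[0]=[1, 0, 0], msg_vec=[1, 0, 0]; VV[2]=max(VV[2],msg_vec) then VV[2][2]++ -> VV[2]=[1, 0, 4]
Event 7: LOCAL 0: VV[0][0]++ -> VV[0]=[2, 0, 0]
Final vectors: VV[0]=[2, 0, 0]; VV[1]=[0, 3, 3]; VV[2]=[1, 0, 4]

Answer: 0 3 3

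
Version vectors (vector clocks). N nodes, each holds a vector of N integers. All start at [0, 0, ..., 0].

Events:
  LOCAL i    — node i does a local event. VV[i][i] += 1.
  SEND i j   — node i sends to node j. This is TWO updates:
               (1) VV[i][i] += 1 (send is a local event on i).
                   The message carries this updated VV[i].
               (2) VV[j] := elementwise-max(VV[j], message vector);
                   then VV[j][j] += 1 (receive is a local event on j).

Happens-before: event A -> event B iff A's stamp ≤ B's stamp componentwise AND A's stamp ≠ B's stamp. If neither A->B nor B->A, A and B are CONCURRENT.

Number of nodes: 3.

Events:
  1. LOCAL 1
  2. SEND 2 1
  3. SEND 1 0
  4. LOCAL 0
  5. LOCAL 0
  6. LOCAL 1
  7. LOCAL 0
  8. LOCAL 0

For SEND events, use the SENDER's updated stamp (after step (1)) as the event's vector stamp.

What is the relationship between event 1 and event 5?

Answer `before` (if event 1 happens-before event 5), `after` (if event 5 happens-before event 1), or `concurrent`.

Initial: VV[0]=[0, 0, 0]
Initial: VV[1]=[0, 0, 0]
Initial: VV[2]=[0, 0, 0]
Event 1: LOCAL 1: VV[1][1]++ -> VV[1]=[0, 1, 0]
Event 2: SEND 2->1: VV[2][2]++ -> VV[2]=[0, 0, 1], msg_vec=[0, 0, 1]; VV[1]=max(VV[1],msg_vec) then VV[1][1]++ -> VV[1]=[0, 2, 1]
Event 3: SEND 1->0: VV[1][1]++ -> VV[1]=[0, 3, 1], msg_vec=[0, 3, 1]; VV[0]=max(VV[0],msg_vec) then VV[0][0]++ -> VV[0]=[1, 3, 1]
Event 4: LOCAL 0: VV[0][0]++ -> VV[0]=[2, 3, 1]
Event 5: LOCAL 0: VV[0][0]++ -> VV[0]=[3, 3, 1]
Event 6: LOCAL 1: VV[1][1]++ -> VV[1]=[0, 4, 1]
Event 7: LOCAL 0: VV[0][0]++ -> VV[0]=[4, 3, 1]
Event 8: LOCAL 0: VV[0][0]++ -> VV[0]=[5, 3, 1]
Event 1 stamp: [0, 1, 0]
Event 5 stamp: [3, 3, 1]
[0, 1, 0] <= [3, 3, 1]? True
[3, 3, 1] <= [0, 1, 0]? False
Relation: before

Answer: before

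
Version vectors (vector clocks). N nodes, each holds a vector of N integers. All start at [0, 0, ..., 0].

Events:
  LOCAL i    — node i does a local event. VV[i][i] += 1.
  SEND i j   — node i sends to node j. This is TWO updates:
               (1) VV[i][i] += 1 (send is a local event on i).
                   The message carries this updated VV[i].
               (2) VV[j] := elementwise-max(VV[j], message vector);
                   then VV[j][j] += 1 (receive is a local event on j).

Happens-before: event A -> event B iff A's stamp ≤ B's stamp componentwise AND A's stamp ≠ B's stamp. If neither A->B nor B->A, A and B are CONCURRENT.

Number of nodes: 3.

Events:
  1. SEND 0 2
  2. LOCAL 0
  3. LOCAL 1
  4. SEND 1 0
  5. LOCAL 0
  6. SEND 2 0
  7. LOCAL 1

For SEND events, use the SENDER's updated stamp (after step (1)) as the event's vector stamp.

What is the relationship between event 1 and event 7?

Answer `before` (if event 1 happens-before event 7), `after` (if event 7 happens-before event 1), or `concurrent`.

Initial: VV[0]=[0, 0, 0]
Initial: VV[1]=[0, 0, 0]
Initial: VV[2]=[0, 0, 0]
Event 1: SEND 0->2: VV[0][0]++ -> VV[0]=[1, 0, 0], msg_vec=[1, 0, 0]; VV[2]=max(VV[2],msg_vec) then VV[2][2]++ -> VV[2]=[1, 0, 1]
Event 2: LOCAL 0: VV[0][0]++ -> VV[0]=[2, 0, 0]
Event 3: LOCAL 1: VV[1][1]++ -> VV[1]=[0, 1, 0]
Event 4: SEND 1->0: VV[1][1]++ -> VV[1]=[0, 2, 0], msg_vec=[0, 2, 0]; VV[0]=max(VV[0],msg_vec) then VV[0][0]++ -> VV[0]=[3, 2, 0]
Event 5: LOCAL 0: VV[0][0]++ -> VV[0]=[4, 2, 0]
Event 6: SEND 2->0: VV[2][2]++ -> VV[2]=[1, 0, 2], msg_vec=[1, 0, 2]; VV[0]=max(VV[0],msg_vec) then VV[0][0]++ -> VV[0]=[5, 2, 2]
Event 7: LOCAL 1: VV[1][1]++ -> VV[1]=[0, 3, 0]
Event 1 stamp: [1, 0, 0]
Event 7 stamp: [0, 3, 0]
[1, 0, 0] <= [0, 3, 0]? False
[0, 3, 0] <= [1, 0, 0]? False
Relation: concurrent

Answer: concurrent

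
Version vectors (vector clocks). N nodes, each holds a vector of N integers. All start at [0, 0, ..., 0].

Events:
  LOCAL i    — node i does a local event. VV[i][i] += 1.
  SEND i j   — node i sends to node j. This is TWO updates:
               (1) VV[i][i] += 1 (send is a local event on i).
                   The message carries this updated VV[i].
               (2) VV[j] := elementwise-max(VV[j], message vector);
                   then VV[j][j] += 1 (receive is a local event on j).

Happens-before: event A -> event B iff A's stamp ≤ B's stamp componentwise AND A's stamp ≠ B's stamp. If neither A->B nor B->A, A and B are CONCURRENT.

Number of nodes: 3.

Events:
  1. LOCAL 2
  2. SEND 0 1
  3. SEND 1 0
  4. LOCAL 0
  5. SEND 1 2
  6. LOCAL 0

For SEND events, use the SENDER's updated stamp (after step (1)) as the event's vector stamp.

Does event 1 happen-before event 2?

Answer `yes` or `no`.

Initial: VV[0]=[0, 0, 0]
Initial: VV[1]=[0, 0, 0]
Initial: VV[2]=[0, 0, 0]
Event 1: LOCAL 2: VV[2][2]++ -> VV[2]=[0, 0, 1]
Event 2: SEND 0->1: VV[0][0]++ -> VV[0]=[1, 0, 0], msg_vec=[1, 0, 0]; VV[1]=max(VV[1],msg_vec) then VV[1][1]++ -> VV[1]=[1, 1, 0]
Event 3: SEND 1->0: VV[1][1]++ -> VV[1]=[1, 2, 0], msg_vec=[1, 2, 0]; VV[0]=max(VV[0],msg_vec) then VV[0][0]++ -> VV[0]=[2, 2, 0]
Event 4: LOCAL 0: VV[0][0]++ -> VV[0]=[3, 2, 0]
Event 5: SEND 1->2: VV[1][1]++ -> VV[1]=[1, 3, 0], msg_vec=[1, 3, 0]; VV[2]=max(VV[2],msg_vec) then VV[2][2]++ -> VV[2]=[1, 3, 2]
Event 6: LOCAL 0: VV[0][0]++ -> VV[0]=[4, 2, 0]
Event 1 stamp: [0, 0, 1]
Event 2 stamp: [1, 0, 0]
[0, 0, 1] <= [1, 0, 0]? False. Equal? False. Happens-before: False

Answer: no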